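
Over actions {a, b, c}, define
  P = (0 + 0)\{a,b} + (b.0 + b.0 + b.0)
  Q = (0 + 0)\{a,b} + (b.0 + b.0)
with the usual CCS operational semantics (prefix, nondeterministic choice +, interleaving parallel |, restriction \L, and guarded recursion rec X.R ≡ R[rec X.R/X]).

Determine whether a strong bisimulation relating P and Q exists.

P ~ Q

LTS(P): 2 reachable states
  p0 = (0 + 0)\{a,b} + (b.0 + b.0 + b.0) has moves -b-> p1
  p1 = 0 has moves deadlocked
LTS(Q): 2 reachable states
  q0 = (0 + 0)\{a,b} + (b.0 + b.0) has moves -b-> q1
  q1 = 0 has moves deadlocked
Partition-refinement fixed point:
  B0 = {p0, q0}
  B1 = {p1, q1}
p0 ∈ B0, q0 ∈ B0 → same block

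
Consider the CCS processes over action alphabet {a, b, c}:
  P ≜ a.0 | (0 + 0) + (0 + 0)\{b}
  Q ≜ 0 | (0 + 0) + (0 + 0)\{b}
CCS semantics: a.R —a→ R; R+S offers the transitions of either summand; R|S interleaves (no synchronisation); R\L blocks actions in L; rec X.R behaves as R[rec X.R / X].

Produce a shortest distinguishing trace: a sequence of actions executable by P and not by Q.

a

P's transition system — 2 states:
  s0 = a.0 | (0 + 0) + (0 + 0)\{b} ⊢ —a→ s1
  s1 = 0 | (0 + 0) ⊢ stopped
Q's transition system — 1 states:
  t0 = 0 | (0 + 0) + (0 + 0)\{b} ⊢ stopped
Run σ = ⟨a⟩ on P: start {s0}
  after a @ step 1: {s1}
  — P admits the full trace.
Run σ = ⟨a⟩ on Q: start {t0}
  after a @ step 1: ∅ (Q stuck)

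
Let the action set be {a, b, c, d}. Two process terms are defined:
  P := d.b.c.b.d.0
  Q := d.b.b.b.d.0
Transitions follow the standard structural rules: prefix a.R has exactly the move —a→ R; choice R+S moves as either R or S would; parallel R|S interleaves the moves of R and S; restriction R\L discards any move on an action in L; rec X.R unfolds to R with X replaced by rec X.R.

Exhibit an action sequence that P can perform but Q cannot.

LTS(P): 6 reachable states
  u0 = d.b.c.b.d.0 ⊢ -d-> u1
  u1 = b.c.b.d.0 ⊢ -b-> u2
  u2 = c.b.d.0 ⊢ -c-> u3
  u3 = b.d.0 ⊢ -b-> u4
  u4 = d.0 ⊢ -d-> u5
  u5 = 0 ⊢ deadlocked
LTS(Q): 6 reachable states
  v0 = d.b.b.b.d.0 ⊢ -d-> v1
  v1 = b.b.b.d.0 ⊢ -b-> v2
  v2 = b.b.d.0 ⊢ -b-> v3
  v3 = b.d.0 ⊢ -b-> v4
  v4 = d.0 ⊢ -d-> v5
  v5 = 0 ⊢ deadlocked
Run σ = ⟨dbc⟩ on P: start {u0}
  after d @ step 1: {u1}
  after b @ step 2: {u2}
  after c @ step 3: {u3}
  — P admits the full trace.
Run σ = ⟨dbc⟩ on Q: start {v0}
  after d @ step 1: {v1}
  after b @ step 2: {v2}
  after c @ step 3: ∅  — Q cannot continue

dbc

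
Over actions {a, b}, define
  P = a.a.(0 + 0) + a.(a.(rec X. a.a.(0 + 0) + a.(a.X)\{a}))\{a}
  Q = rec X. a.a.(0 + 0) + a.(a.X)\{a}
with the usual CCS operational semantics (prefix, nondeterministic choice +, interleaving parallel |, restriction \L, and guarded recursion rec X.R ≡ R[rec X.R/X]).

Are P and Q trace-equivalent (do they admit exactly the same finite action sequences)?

Reachable graph of P (4 states):
  m0 = a.a.(0 + 0) + a.(a.(rec X. a.a.(0 + 0) + a.(a.X)\{a}))\{a} | —a→ m1, —a→ m2
  m1 = (a.(rec X. a.a.(0 + 0) + a.(a.X)\{a}))\{a} | stopped
  m2 = a.(0 + 0) | —a→ m3
  m3 = 0 + 0 | stopped
Reachable graph of Q (4 states):
  n0 = rec X. a.a.(0 + 0) + a.(a.X)\{a} | —a→ n1, —a→ n2
  n1 = (a.(rec X. a.a.(0 + 0) + a.(a.X)\{a}))\{a} | stopped
  n2 = a.(0 + 0) | —a→ n3
  n3 = 0 + 0 | stopped
Partition-refinement fixed point:
  B0 = {m0, n0}
  B1 = {m2, n2}
  B2 = {m1, m3, n1, n3}
m0 ∈ B0, n0 ∈ B0 → same block
Bisimilar ⇒ trace-equivalent.

traces(P) = traces(Q)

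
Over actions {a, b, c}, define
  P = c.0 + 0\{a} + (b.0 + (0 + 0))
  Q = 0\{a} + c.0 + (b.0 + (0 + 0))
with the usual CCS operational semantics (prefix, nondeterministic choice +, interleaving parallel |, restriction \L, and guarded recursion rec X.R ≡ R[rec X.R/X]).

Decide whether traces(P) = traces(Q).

trace-equivalent

Reachable graph of P (2 states):
  s0 = c.0 + 0\{a} + (b.0 + (0 + 0)) → --b--▸ s1, --c--▸ s1
  s1 = 0 → stopped
Reachable graph of Q (2 states):
  t0 = 0\{a} + c.0 + (b.0 + (0 + 0)) → --b--▸ t1, --c--▸ t1
  t1 = 0 → stopped
Partition-refinement fixed point:
  B0 = {s0, t0}
  B1 = {s1, t1}
s0 ∈ B0, t0 ∈ B0 → same block
Bisimilar ⇒ trace-equivalent.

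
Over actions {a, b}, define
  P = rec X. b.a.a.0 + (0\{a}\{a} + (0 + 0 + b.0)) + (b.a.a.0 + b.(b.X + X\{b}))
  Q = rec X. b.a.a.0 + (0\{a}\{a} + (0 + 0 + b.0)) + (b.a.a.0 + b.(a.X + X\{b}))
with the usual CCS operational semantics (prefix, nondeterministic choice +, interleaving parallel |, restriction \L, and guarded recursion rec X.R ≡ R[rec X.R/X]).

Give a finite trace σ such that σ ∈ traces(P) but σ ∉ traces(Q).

Reachable graph of P (5 states):
  m0 = rec X. b.a.a.0 + (0\{a}\{a} + (0 + 0 + b.0)) + (b.a.a.0 + b.(b.X + X\{b})) | --b--▸ m1, --b--▸ m2, --b--▸ m3
  m1 = 0 | deadlocked
  m2 = a.a.0 | --a--▸ m4
  m3 = b.(rec X. b.a.a.0 + (0\{a}\{a} + (0 + 0 + b.0)) + (b.a.a.0 + b.(b.X + X\{b}))) + (rec X. b.a.a.0 + (0\{a}\{a} + (0 + 0 + b.0)) + (b.a.a.0 + b.(b.X + X\{b})))\{b} | --b--▸ m0
  m4 = a.0 | --a--▸ m1
Reachable graph of Q (5 states):
  n0 = rec X. b.a.a.0 + (0\{a}\{a} + (0 + 0 + b.0)) + (b.a.a.0 + b.(a.X + X\{b})) | --b--▸ n1, --b--▸ n2, --b--▸ n3
  n1 = 0 | deadlocked
  n2 = a.(rec X. b.a.a.0 + (0\{a}\{a} + (0 + 0 + b.0)) + (b.a.a.0 + b.(a.X + X\{b}))) + (rec X. b.a.a.0 + (0\{a}\{a} + (0 + 0 + b.0)) + (b.a.a.0 + b.(a.X + X\{b})))\{b} | --a--▸ n0
  n3 = a.a.0 | --a--▸ n4
  n4 = a.0 | --a--▸ n1
Executing bb from P (initial set {m0}):
  step 1 (b): {m1, m2, m3}
  step 2 (b): {m0}
  — P admits the full trace.
Executing bb from Q (initial set {n0}):
  step 1 (b): {n1, n2, n3}
  step 2 (b): ∅ (Q stuck)

bb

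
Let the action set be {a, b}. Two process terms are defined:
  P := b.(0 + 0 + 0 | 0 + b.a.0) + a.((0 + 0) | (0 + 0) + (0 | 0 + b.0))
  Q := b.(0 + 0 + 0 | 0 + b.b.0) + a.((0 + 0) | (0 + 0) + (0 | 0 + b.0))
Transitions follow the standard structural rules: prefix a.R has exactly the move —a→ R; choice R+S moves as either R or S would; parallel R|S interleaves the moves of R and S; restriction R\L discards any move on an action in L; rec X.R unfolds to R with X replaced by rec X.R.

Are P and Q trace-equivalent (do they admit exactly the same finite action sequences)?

LTS(P): 5 reachable states
  p0 = b.(0 + 0 + 0 | 0 + b.a.0) + a.((0 + 0) | (0 + 0) + (0 | 0 + b.0)) :: =a=> p1, =b=> p2
  p1 = (0 + 0) | (0 + 0) + (0 | 0 + b.0) :: =b=> p3
  p2 = 0 + 0 + 0 | 0 + b.a.0 :: =b=> p4
  p3 = 0 :: ·
  p4 = a.0 :: =a=> p3
LTS(Q): 5 reachable states
  q0 = b.(0 + 0 + 0 | 0 + b.b.0) + a.((0 + 0) | (0 + 0) + (0 | 0 + b.0)) :: =a=> q1, =b=> q2
  q1 = (0 + 0) | (0 + 0) + (0 | 0 + b.0) :: =b=> q3
  q2 = 0 + 0 + 0 | 0 + b.b.0 :: =b=> q4
  q3 = 0 :: ·
  q4 = b.0 :: =b=> q3
Trace ⟨bba⟩ through P, begin at {p0}:
  [1] b ⇒ {p2}
  [2] b ⇒ {p4}
  [3] a ⇒ {p3}
  — P admits the full trace.
Trace ⟨bba⟩ through Q, begin at {q0}:
  [1] b ⇒ {q2}
  [2] b ⇒ {q4}
  [3] a ⇒ ∅  — Q cannot continue

NO — witness ⟨bba⟩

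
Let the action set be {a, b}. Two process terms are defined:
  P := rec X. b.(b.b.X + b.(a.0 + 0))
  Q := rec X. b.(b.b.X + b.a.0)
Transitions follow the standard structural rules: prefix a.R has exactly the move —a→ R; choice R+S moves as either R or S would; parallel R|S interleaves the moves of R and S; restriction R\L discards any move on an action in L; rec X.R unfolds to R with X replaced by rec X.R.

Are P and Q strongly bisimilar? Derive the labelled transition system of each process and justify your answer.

P ~ Q

Reachable graph of P (5 states):
  m0 = rec X. b.(b.b.X + b.(a.0 + 0)) :: ··b··> m1
  m1 = b.b.(rec X. b.(b.b.X + b.(a.0 + 0))) + b.(a.0 + 0) :: ··b··> m2, ··b··> m3
  m2 = a.0 + 0 :: ··a··> m4
  m3 = b.(rec X. b.(b.b.X + b.(a.0 + 0))) :: ··b··> m0
  m4 = 0 :: ·
Reachable graph of Q (5 states):
  n0 = rec X. b.(b.b.X + b.a.0) :: ··b··> n1
  n1 = b.b.(rec X. b.(b.b.X + b.a.0)) + b.a.0 :: ··b··> n2, ··b··> n3
  n2 = a.0 :: ··a··> n4
  n3 = b.(rec X. b.(b.b.X + b.a.0)) :: ··b··> n0
  n4 = 0 :: ·
Partition-refinement fixed point:
  B0 = {m0, n0}
  B1 = {m1, n1}
  B2 = {m3, n3}
  B3 = {m2, n2}
  B4 = {m4, n4}
m0 ∈ B0, n0 ∈ B0 → same block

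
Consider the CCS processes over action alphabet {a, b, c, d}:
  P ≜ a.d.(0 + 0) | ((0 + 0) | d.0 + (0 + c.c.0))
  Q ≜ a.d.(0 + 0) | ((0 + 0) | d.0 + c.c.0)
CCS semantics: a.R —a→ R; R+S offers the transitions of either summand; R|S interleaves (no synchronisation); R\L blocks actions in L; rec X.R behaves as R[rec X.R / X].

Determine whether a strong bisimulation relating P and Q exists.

P's transition system — 12 states:
  u0 = a.d.(0 + 0) | ((0 + 0) | d.0 + (0 + c.c.0)) → ··a··> u1, ··c··> u2, ··d··> u3
  u1 = d.(0 + 0) | ((0 + 0) | d.0 + (0 + c.c.0)) → ··c··> u4, ··d··> u5, ··d··> u6
  u2 = a.d.(0 + 0) | c.0 → ··a··> u4, ··c··> u7
  u3 = a.d.(0 + 0) | ((0 + 0) | 0) → ··a··> u6
  u4 = d.(0 + 0) | c.0 → ··c··> u8, ··d··> u9
  u5 = (0 + 0) | ((0 + 0) | d.0 + (0 + c.c.0)) → ··c··> u9, ··d··> u10
  u6 = d.(0 + 0) | ((0 + 0) | 0) → ··d··> u10
  u7 = a.d.(0 + 0) | 0 → ··a··> u8
  u8 = d.(0 + 0) | 0 → ··d··> u11
  u9 = (0 + 0) | c.0 → ··c··> u11
  u10 = (0 + 0) | ((0 + 0) | 0) → ∅
  u11 = (0 + 0) | 0 → ∅
Q's transition system — 12 states:
  v0 = a.d.(0 + 0) | ((0 + 0) | d.0 + c.c.0) → ··a··> v1, ··c··> v2, ··d··> v3
  v1 = d.(0 + 0) | ((0 + 0) | d.0 + c.c.0) → ··c··> v4, ··d··> v5, ··d··> v6
  v2 = a.d.(0 + 0) | c.0 → ··a··> v4, ··c··> v7
  v3 = a.d.(0 + 0) | ((0 + 0) | 0) → ··a··> v6
  v4 = d.(0 + 0) | c.0 → ··c··> v8, ··d··> v9
  v5 = (0 + 0) | ((0 + 0) | d.0 + c.c.0) → ··c··> v9, ··d··> v10
  v6 = d.(0 + 0) | ((0 + 0) | 0) → ··d··> v10
  v7 = a.d.(0 + 0) | 0 → ··a··> v8
  v8 = d.(0 + 0) | 0 → ··d··> v11
  v9 = (0 + 0) | c.0 → ··c··> v11
  v10 = (0 + 0) | ((0 + 0) | 0) → ∅
  v11 = (0 + 0) | 0 → ∅
Partition-refinement fixed point:
  B0 = {u0, v0}
  B1 = {u1, v1}
  B2 = {u5, v5}
  B3 = {u10, u11, v10, v11}
  B4 = {u9, v9}
  B5 = {u4, v4}
  B6 = {u6, u8, v6, v8}
  B7 = {u3, u7, v3, v7}
  B8 = {u2, v2}
u0 ∈ B0, v0 ∈ B0 → same block

bisimilar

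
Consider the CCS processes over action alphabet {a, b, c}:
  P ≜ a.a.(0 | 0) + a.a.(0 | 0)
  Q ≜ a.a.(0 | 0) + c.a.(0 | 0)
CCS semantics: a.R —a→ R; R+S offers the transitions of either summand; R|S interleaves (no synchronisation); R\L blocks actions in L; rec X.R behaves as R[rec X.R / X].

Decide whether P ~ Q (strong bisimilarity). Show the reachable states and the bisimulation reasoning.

P's transition system — 3 states:
  s0 = a.a.(0 | 0) + a.a.(0 | 0) → —a→ s1
  s1 = a.(0 | 0) → —a→ s2
  s2 = 0 | 0 → (no moves)
Q's transition system — 3 states:
  t0 = a.a.(0 | 0) + c.a.(0 | 0) → —a→ t1, —c→ t1
  t1 = a.(0 | 0) → —a→ t2
  t2 = 0 | 0 → (no moves)
Bisimilarity quotient blocks:
  B0 = {s0}
  B1 = {s1, t1}
  B2 = {s2, t2}
  B3 = {t0}
s0 ∈ B0, t0 ∈ B3 → different blocks

P ≁ Q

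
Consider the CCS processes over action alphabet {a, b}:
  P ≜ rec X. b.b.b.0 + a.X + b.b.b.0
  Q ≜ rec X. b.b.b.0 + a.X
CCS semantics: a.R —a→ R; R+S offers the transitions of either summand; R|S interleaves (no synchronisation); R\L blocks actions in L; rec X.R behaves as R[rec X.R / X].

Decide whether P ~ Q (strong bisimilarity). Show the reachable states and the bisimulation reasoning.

LTS(P): 4 reachable states
  m0 = rec X. b.b.b.0 + a.X + b.b.b.0 | =a=> m0, =b=> m1
  m1 = b.b.0 | =b=> m2
  m2 = b.0 | =b=> m3
  m3 = 0 | ∅
LTS(Q): 4 reachable states
  n0 = rec X. b.b.b.0 + a.X | =a=> n0, =b=> n1
  n1 = b.b.0 | =b=> n2
  n2 = b.0 | =b=> n3
  n3 = 0 | ∅
Coarsest stable partition (strong bisimilarity classes):
  B0 = {m0, n0}
  B1 = {m1, n1}
  B2 = {m2, n2}
  B3 = {m3, n3}
m0 ∈ B0, n0 ∈ B0 → same block

YES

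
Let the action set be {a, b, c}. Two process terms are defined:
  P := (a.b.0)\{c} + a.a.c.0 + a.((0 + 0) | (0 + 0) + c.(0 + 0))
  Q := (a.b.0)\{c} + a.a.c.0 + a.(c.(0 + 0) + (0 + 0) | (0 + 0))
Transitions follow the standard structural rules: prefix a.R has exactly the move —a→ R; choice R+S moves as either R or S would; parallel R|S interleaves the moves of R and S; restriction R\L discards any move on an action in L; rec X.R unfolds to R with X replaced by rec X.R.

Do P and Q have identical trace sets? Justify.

P's transition system — 8 states:
  p0 = (a.b.0)\{c} + a.a.c.0 + a.((0 + 0) | (0 + 0) + c.(0 + 0)) has moves -a-> p1, -a-> p2, -a-> p3
  p1 = (0 + 0) | (0 + 0) + c.(0 + 0) has moves -c-> p4
  p2 = (b.0)\{c} has moves -b-> p5
  p3 = a.c.0 has moves -a-> p6
  p4 = 0 + 0 has moves ·
  p5 = 0\{c} has moves ·
  p6 = c.0 has moves -c-> p7
  p7 = 0 has moves ·
Q's transition system — 8 states:
  q0 = (a.b.0)\{c} + a.a.c.0 + a.(c.(0 + 0) + (0 + 0) | (0 + 0)) has moves -a-> q1, -a-> q2, -a-> q3
  q1 = (b.0)\{c} has moves -b-> q4
  q2 = a.c.0 has moves -a-> q5
  q3 = c.(0 + 0) + (0 + 0) | (0 + 0) has moves -c-> q6
  q4 = 0\{c} has moves ·
  q5 = c.0 has moves -c-> q7
  q6 = 0 + 0 has moves ·
  q7 = 0 has moves ·
Bisimilarity quotient blocks:
  B0 = {p0, q0}
  B1 = {p1, p6, q3, q5}
  B2 = {p4, p5, p7, q4, q6, q7}
  B3 = {p2, q1}
  B4 = {p3, q2}
p0 ∈ B0, q0 ∈ B0 → same block
Bisimilar ⇒ trace-equivalent.

traces(P) = traces(Q)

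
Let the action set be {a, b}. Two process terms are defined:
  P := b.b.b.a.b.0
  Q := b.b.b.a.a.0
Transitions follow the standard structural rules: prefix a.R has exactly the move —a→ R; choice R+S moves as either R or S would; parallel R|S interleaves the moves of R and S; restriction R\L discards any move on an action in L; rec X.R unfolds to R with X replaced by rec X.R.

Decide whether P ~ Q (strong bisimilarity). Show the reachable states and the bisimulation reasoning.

not bisimilar

LTS(P): 6 reachable states
  s0 = b.b.b.a.b.0 → ··b··> s1
  s1 = b.b.a.b.0 → ··b··> s2
  s2 = b.a.b.0 → ··b··> s3
  s3 = a.b.0 → ··a··> s4
  s4 = b.0 → ··b··> s5
  s5 = 0 → stopped
LTS(Q): 6 reachable states
  t0 = b.b.b.a.a.0 → ··b··> t1
  t1 = b.b.a.a.0 → ··b··> t2
  t2 = b.a.a.0 → ··b··> t3
  t3 = a.a.0 → ··a··> t4
  t4 = a.0 → ··a··> t5
  t5 = 0 → stopped
Partition-refinement fixed point:
  B0 = {s0}
  B1 = {s1}
  B2 = {s2}
  B3 = {s3}
  B4 = {s4}
  B5 = {s5, t5}
  B6 = {t0}
  B7 = {t1}
  B8 = {t2}
  B9 = {t3}
  B10 = {t4}
s0 ∈ B0, t0 ∈ B6 → different blocks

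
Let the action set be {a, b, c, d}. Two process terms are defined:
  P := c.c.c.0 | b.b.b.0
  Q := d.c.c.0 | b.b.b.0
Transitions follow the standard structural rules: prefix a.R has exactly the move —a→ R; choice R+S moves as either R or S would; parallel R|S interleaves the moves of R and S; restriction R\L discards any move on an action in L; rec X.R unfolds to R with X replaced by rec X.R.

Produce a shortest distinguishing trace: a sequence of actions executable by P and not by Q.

Reachable graph of P (16 states):
  m0 = c.c.c.0 | b.b.b.0 has moves --b--▸ m1, --c--▸ m2
  m1 = c.c.c.0 | b.b.0 has moves --b--▸ m3, --c--▸ m4
  m2 = c.c.0 | b.b.b.0 has moves --b--▸ m4, --c--▸ m5
  m3 = c.c.c.0 | b.0 has moves --b--▸ m6, --c--▸ m7
  m4 = c.c.0 | b.b.0 has moves --b--▸ m7, --c--▸ m8
  m5 = c.0 | b.b.b.0 has moves --b--▸ m8, --c--▸ m9
  m6 = c.c.c.0 | 0 has moves --c--▸ m10
  m7 = c.c.0 | b.0 has moves --b--▸ m10, --c--▸ m11
  m8 = c.0 | b.b.0 has moves --b--▸ m11, --c--▸ m12
  m9 = 0 | b.b.b.0 has moves --b--▸ m12
  m10 = c.c.0 | 0 has moves --c--▸ m13
  m11 = c.0 | b.0 has moves --b--▸ m13, --c--▸ m14
  m12 = 0 | b.b.0 has moves --b--▸ m14
  m13 = c.0 | 0 has moves --c--▸ m15
  m14 = 0 | b.0 has moves --b--▸ m15
  m15 = 0 | 0 has moves deadlocked
Reachable graph of Q (16 states):
  n0 = d.c.c.0 | b.b.b.0 has moves --b--▸ n1, --d--▸ n2
  n1 = d.c.c.0 | b.b.0 has moves --b--▸ n3, --d--▸ n4
  n2 = c.c.0 | b.b.b.0 has moves --b--▸ n4, --c--▸ n5
  n3 = d.c.c.0 | b.0 has moves --b--▸ n6, --d--▸ n7
  n4 = c.c.0 | b.b.0 has moves --b--▸ n7, --c--▸ n8
  n5 = c.0 | b.b.b.0 has moves --b--▸ n8, --c--▸ n9
  n6 = d.c.c.0 | 0 has moves --d--▸ n10
  n7 = c.c.0 | b.0 has moves --b--▸ n10, --c--▸ n11
  n8 = c.0 | b.b.0 has moves --b--▸ n11, --c--▸ n12
  n9 = 0 | b.b.b.0 has moves --b--▸ n12
  n10 = c.c.0 | 0 has moves --c--▸ n13
  n11 = c.0 | b.0 has moves --b--▸ n13, --c--▸ n14
  n12 = 0 | b.b.0 has moves --b--▸ n14
  n13 = c.0 | 0 has moves --c--▸ n15
  n14 = 0 | b.0 has moves --b--▸ n15
  n15 = 0 | 0 has moves deadlocked
Run σ = ⟨c⟩ on P: start {m0}
  step 1 (c): {m2}
  P completes σ.
Run σ = ⟨c⟩ on Q: start {n0}
  step 1 (c): ∅ (Q stuck)

c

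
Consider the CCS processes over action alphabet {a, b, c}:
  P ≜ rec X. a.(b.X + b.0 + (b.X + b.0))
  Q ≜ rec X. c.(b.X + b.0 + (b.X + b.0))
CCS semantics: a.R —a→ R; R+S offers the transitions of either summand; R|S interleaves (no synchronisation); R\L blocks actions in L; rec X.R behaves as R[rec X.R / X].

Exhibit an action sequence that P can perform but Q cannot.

P's transition system — 3 states:
  p0 = rec X. a.(b.X + b.0 + (b.X + b.0)) :: =a=> p1
  p1 = b.(rec X. a.(b.X + b.0 + (b.X + b.0))) + b.0 + (b.(rec X. a.(b.X + b.0 + (b.X + b.0))) + b.0) :: =b=> p0, =b=> p2
  p2 = 0 :: stopped
Q's transition system — 3 states:
  q0 = rec X. c.(b.X + b.0 + (b.X + b.0)) :: =c=> q1
  q1 = b.(rec X. c.(b.X + b.0 + (b.X + b.0))) + b.0 + (b.(rec X. c.(b.X + b.0 + (b.X + b.0))) + b.0) :: =b=> q0, =b=> q2
  q2 = 0 :: stopped
Run σ = ⟨a⟩ on P: start {p0}
  [1] a ⇒ {p1}
  P completes σ.
Run σ = ⟨a⟩ on Q: start {q0}
  [1] a ⇒ no successor for Q

a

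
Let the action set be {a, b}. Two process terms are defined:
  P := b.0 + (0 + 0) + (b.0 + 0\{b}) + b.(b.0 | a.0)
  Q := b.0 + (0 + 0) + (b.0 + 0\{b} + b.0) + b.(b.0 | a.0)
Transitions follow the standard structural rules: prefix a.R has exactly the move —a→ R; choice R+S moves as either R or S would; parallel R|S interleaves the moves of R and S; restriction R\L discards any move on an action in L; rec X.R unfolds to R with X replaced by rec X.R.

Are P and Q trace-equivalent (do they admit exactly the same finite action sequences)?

LTS(P): 6 reachable states
  p0 = b.0 + (0 + 0) + (b.0 + 0\{b}) + b.(b.0 | a.0) | --b--▸ p1, --b--▸ p2
  p1 = 0 | deadlocked
  p2 = b.0 | a.0 | --a--▸ p3, --b--▸ p4
  p3 = b.0 | 0 | --b--▸ p5
  p4 = 0 | a.0 | --a--▸ p5
  p5 = 0 | 0 | deadlocked
LTS(Q): 6 reachable states
  q0 = b.0 + (0 + 0) + (b.0 + 0\{b} + b.0) + b.(b.0 | a.0) | --b--▸ q1, --b--▸ q2
  q1 = 0 | deadlocked
  q2 = b.0 | a.0 | --a--▸ q3, --b--▸ q4
  q3 = b.0 | 0 | --b--▸ q5
  q4 = 0 | a.0 | --a--▸ q5
  q5 = 0 | 0 | deadlocked
Coarsest stable partition (strong bisimilarity classes):
  B0 = {p0, q0}
  B1 = {p2, q2}
  B2 = {p4, q4}
  B3 = {p1, p5, q1, q5}
  B4 = {p3, q3}
p0 ∈ B0, q0 ∈ B0 → same block
Bisimilar ⇒ trace-equivalent.

trace-equivalent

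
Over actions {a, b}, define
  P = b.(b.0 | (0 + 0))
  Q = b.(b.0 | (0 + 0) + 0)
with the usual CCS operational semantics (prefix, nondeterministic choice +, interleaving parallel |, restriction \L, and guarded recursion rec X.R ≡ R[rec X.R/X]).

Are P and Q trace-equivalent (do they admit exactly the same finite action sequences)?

LTS(P): 3 reachable states
  m0 = b.(b.0 | (0 + 0)) ⊢ —b→ m1
  m1 = b.0 | (0 + 0) ⊢ —b→ m2
  m2 = 0 | (0 + 0) ⊢ deadlocked
LTS(Q): 3 reachable states
  n0 = b.(b.0 | (0 + 0) + 0) ⊢ —b→ n1
  n1 = b.0 | (0 + 0) + 0 ⊢ —b→ n2
  n2 = 0 | (0 + 0) ⊢ deadlocked
Bisimilarity quotient blocks:
  B0 = {m0, n0}
  B1 = {m1, n1}
  B2 = {m2, n2}
m0 ∈ B0, n0 ∈ B0 → same block
Bisimilar ⇒ trace-equivalent.

YES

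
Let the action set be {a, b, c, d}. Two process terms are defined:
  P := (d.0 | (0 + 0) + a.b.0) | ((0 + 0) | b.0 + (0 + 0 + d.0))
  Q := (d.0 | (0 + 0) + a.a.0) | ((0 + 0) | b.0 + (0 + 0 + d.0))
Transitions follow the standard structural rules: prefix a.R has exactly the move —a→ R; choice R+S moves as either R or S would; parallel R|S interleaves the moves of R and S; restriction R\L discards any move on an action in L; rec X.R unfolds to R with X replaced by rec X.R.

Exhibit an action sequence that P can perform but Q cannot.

P's transition system — 12 states:
  u0 = (d.0 | (0 + 0) + a.b.0) | ((0 + 0) | b.0 + (0 + 0 + d.0)) has moves ··a··> u1, ··b··> u2, ··d··> u3, ··d··> u4
  u1 = b.0 | ((0 + 0) | b.0 + (0 + 0 + d.0)) has moves ··b··> u5, ··b··> u6, ··d··> u7
  u2 = (d.0 | (0 + 0) + a.b.0) | ((0 + 0) | 0) has moves ··a··> u6, ··d··> u8
  u3 = (d.0 | (0 + 0) + a.b.0) | 0 has moves ··a··> u7, ··d··> u9
  u4 = 0 | (0 + 0) | ((0 + 0) | b.0 + (0 + 0 + d.0)) has moves ··b··> u8, ··d··> u9
  u5 = 0 | ((0 + 0) | b.0 + (0 + 0 + d.0)) has moves ··b··> u10, ··d··> u11
  u6 = b.0 | ((0 + 0) | 0) has moves ··b··> u10
  u7 = b.0 | 0 has moves ··b··> u11
  u8 = 0 | (0 + 0) | ((0 + 0) | 0) has moves (no moves)
  u9 = 0 | (0 + 0) | 0 has moves (no moves)
  u10 = 0 | ((0 + 0) | 0) has moves (no moves)
  u11 = 0 | 0 has moves (no moves)
Q's transition system — 12 states:
  v0 = (d.0 | (0 + 0) + a.a.0) | ((0 + 0) | b.0 + (0 + 0 + d.0)) has moves ··a··> v1, ··b··> v2, ··d··> v3, ··d··> v4
  v1 = a.0 | ((0 + 0) | b.0 + (0 + 0 + d.0)) has moves ··a··> v5, ··b··> v6, ··d··> v7
  v2 = (d.0 | (0 + 0) + a.a.0) | ((0 + 0) | 0) has moves ··a··> v6, ··d··> v8
  v3 = (d.0 | (0 + 0) + a.a.0) | 0 has moves ··a··> v7, ··d··> v9
  v4 = 0 | (0 + 0) | ((0 + 0) | b.0 + (0 + 0 + d.0)) has moves ··b··> v8, ··d··> v9
  v5 = 0 | ((0 + 0) | b.0 + (0 + 0 + d.0)) has moves ··b··> v10, ··d··> v11
  v6 = a.0 | ((0 + 0) | 0) has moves ··a··> v10
  v7 = a.0 | 0 has moves ··a··> v11
  v8 = 0 | (0 + 0) | ((0 + 0) | 0) has moves (no moves)
  v9 = 0 | (0 + 0) | 0 has moves (no moves)
  v10 = 0 | ((0 + 0) | 0) has moves (no moves)
  v11 = 0 | 0 has moves (no moves)
Trace ⟨abb⟩ through P, begin at {u0}:
  after a @ step 1: {u1}
  after b @ step 2: {u5, u6}
  after b @ step 3: {u10}
  ✓ P
Trace ⟨abb⟩ through Q, begin at {v0}:
  after a @ step 1: {v1}
  after b @ step 2: {v6}
  after b @ step 3: ∅  — Q cannot continue

abb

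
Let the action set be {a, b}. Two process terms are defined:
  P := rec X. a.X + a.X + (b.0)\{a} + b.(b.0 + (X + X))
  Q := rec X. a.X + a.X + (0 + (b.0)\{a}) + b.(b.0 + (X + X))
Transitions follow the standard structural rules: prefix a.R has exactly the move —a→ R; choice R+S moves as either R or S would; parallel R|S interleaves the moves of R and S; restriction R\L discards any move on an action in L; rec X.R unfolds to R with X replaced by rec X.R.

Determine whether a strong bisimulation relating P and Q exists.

P ~ Q

LTS(P): 4 reachable states
  s0 = rec X. a.X + a.X + (b.0)\{a} + b.(b.0 + (X + X)) → =a=> s0, =b=> s1, =b=> s2
  s1 = 0\{a} → deadlocked
  s2 = b.0 + ((rec X. a.X + a.X + (b.0)\{a} + b.(b.0 + (X + X))) + (rec X. a.X + a.X + (b.0)\{a} + b.(b.0 + (X + X)))) → =a=> s0, =b=> s1, =b=> s2, =b=> s3
  s3 = 0 → deadlocked
LTS(Q): 4 reachable states
  t0 = rec X. a.X + a.X + (0 + (b.0)\{a}) + b.(b.0 + (X + X)) → =a=> t0, =b=> t1, =b=> t2
  t1 = 0\{a} → deadlocked
  t2 = b.0 + ((rec X. a.X + a.X + (0 + (b.0)\{a}) + b.(b.0 + (X + X))) + (rec X. a.X + a.X + (0 + (b.0)\{a}) + b.(b.0 + (X + X)))) → =a=> t0, =b=> t1, =b=> t2, =b=> t3
  t3 = 0 → deadlocked
Coarsest stable partition (strong bisimilarity classes):
  B0 = {s0, s2, t0, t2}
  B1 = {s1, s3, t1, t3}
s0 ∈ B0, t0 ∈ B0 → same block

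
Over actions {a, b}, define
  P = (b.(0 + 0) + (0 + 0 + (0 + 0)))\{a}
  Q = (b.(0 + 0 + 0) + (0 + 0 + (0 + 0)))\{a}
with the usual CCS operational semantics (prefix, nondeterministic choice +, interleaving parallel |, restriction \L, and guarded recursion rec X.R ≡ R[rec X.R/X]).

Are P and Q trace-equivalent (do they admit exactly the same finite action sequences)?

LTS(P): 2 reachable states
  u0 = (b.(0 + 0) + (0 + 0 + (0 + 0)))\{a} | —b→ u1
  u1 = (0 + 0)\{a} | (no moves)
LTS(Q): 2 reachable states
  v0 = (b.(0 + 0 + 0) + (0 + 0 + (0 + 0)))\{a} | —b→ v1
  v1 = (0 + 0 + 0)\{a} | (no moves)
Partition-refinement fixed point:
  B0 = {u0, v0}
  B1 = {u1, v1}
u0 ∈ B0, v0 ∈ B0 → same block
Bisimilar ⇒ trace-equivalent.

YES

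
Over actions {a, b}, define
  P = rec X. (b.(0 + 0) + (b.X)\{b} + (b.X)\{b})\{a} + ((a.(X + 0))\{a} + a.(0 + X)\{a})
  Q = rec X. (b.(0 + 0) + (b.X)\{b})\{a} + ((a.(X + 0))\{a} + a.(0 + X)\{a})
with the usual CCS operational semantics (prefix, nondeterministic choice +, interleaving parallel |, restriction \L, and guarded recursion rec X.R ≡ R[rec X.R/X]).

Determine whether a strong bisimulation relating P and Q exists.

bisimilar

P's transition system — 4 states:
  p0 = rec X. (b.(0 + 0) + (b.X)\{b} + (b.X)\{b})\{a} + ((a.(X + 0))\{a} + a.(0 + X)\{a}) → ··a··> p1, ··b··> p2
  p1 = (0 + (rec X. (b.(0 + 0) + (b.X)\{b} + (b.X)\{b})\{a} + ((a.(X + 0))\{a} + a.(0 + X)\{a})))\{a} → ··b··> p3
  p2 = (0 + 0)\{a} → deadlocked
  p3 = (0 + 0)\{a}\{a} → deadlocked
Q's transition system — 4 states:
  q0 = rec X. (b.(0 + 0) + (b.X)\{b})\{a} + ((a.(X + 0))\{a} + a.(0 + X)\{a}) → ··a··> q1, ··b··> q2
  q1 = (0 + (rec X. (b.(0 + 0) + (b.X)\{b})\{a} + ((a.(X + 0))\{a} + a.(0 + X)\{a})))\{a} → ··b··> q3
  q2 = (0 + 0)\{a} → deadlocked
  q3 = (0 + 0)\{a}\{a} → deadlocked
Bisimilarity quotient blocks:
  B0 = {p0, q0}
  B1 = {p1, q1}
  B2 = {p2, p3, q2, q3}
p0 ∈ B0, q0 ∈ B0 → same block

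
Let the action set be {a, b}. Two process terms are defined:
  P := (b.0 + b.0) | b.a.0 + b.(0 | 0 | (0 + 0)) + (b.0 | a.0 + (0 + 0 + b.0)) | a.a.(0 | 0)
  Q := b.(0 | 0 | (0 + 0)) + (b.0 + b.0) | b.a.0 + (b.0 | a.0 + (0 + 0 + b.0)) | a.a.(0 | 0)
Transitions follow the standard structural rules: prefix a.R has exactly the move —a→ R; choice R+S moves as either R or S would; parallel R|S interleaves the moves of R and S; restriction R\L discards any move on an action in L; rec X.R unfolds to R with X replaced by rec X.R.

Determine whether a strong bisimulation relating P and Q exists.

LTS(P): 21 reachable states
  s0 = (b.0 + b.0) | b.a.0 + b.(0 | 0 | (0 + 0)) + (b.0 | a.0 + (0 + 0 + b.0)) | a.a.(0 | 0) ⊢ --a--▸ s1, --a--▸ s2, --b--▸ s3, --b--▸ s4, --b--▸ s5, --b--▸ s6, --b--▸ s7
  s1 = (b.0 | a.0 + (0 + 0 + b.0)) | a.(0 | 0) ⊢ --a--▸ s8, --a--▸ s9, --b--▸ s10, --b--▸ s11
  s2 = b.0 | 0 | a.a.(0 | 0) ⊢ --a--▸ s9, --b--▸ s12
  s3 = (b.0 + b.0) | a.0 ⊢ --a--▸ s13, --b--▸ s14
  s4 = 0 | 0 | (0 + 0) ⊢ (no moves)
  s5 = 0 | a.0 | a.a.(0 | 0) ⊢ --a--▸ s11, --a--▸ s12
  s6 = 0 | a.a.(0 | 0) ⊢ --a--▸ s10
  s7 = 0 | b.a.0 ⊢ --b--▸ s14
  s8 = (b.0 | a.0 + (0 + 0 + b.0)) | (0 | 0) ⊢ --a--▸ s15, --b--▸ s16, --b--▸ s17
  s9 = b.0 | 0 | a.(0 | 0) ⊢ --a--▸ s15, --b--▸ s18
  s10 = 0 | a.(0 | 0) ⊢ --a--▸ s16
  s11 = 0 | a.0 | a.(0 | 0) ⊢ --a--▸ s17, --a--▸ s18
  s12 = 0 | 0 | a.a.(0 | 0) ⊢ --a--▸ s18
  s13 = (b.0 + b.0) | 0 ⊢ --b--▸ s19
  s14 = 0 | a.0 ⊢ --a--▸ s19
  s15 = b.0 | 0 | (0 | 0) ⊢ --b--▸ s20
  s16 = 0 | (0 | 0) ⊢ (no moves)
  s17 = 0 | a.0 | (0 | 0) ⊢ --a--▸ s20
  s18 = 0 | 0 | a.(0 | 0) ⊢ --a--▸ s20
  s19 = 0 | 0 ⊢ (no moves)
  s20 = 0 | 0 | (0 | 0) ⊢ (no moves)
LTS(Q): 21 reachable states
  t0 = b.(0 | 0 | (0 + 0)) + (b.0 + b.0) | b.a.0 + (b.0 | a.0 + (0 + 0 + b.0)) | a.a.(0 | 0) ⊢ --a--▸ t1, --a--▸ t2, --b--▸ t3, --b--▸ t4, --b--▸ t5, --b--▸ t6, --b--▸ t7
  t1 = (b.0 | a.0 + (0 + 0 + b.0)) | a.(0 | 0) ⊢ --a--▸ t8, --a--▸ t9, --b--▸ t10, --b--▸ t11
  t2 = b.0 | 0 | a.a.(0 | 0) ⊢ --a--▸ t9, --b--▸ t12
  t3 = (b.0 + b.0) | a.0 ⊢ --a--▸ t13, --b--▸ t14
  t4 = 0 | 0 | (0 + 0) ⊢ (no moves)
  t5 = 0 | a.0 | a.a.(0 | 0) ⊢ --a--▸ t11, --a--▸ t12
  t6 = 0 | a.a.(0 | 0) ⊢ --a--▸ t10
  t7 = 0 | b.a.0 ⊢ --b--▸ t14
  t8 = (b.0 | a.0 + (0 + 0 + b.0)) | (0 | 0) ⊢ --a--▸ t15, --b--▸ t16, --b--▸ t17
  t9 = b.0 | 0 | a.(0 | 0) ⊢ --a--▸ t15, --b--▸ t18
  t10 = 0 | a.(0 | 0) ⊢ --a--▸ t16
  t11 = 0 | a.0 | a.(0 | 0) ⊢ --a--▸ t17, --a--▸ t18
  t12 = 0 | 0 | a.a.(0 | 0) ⊢ --a--▸ t18
  t13 = (b.0 + b.0) | 0 ⊢ --b--▸ t19
  t14 = 0 | a.0 ⊢ --a--▸ t19
  t15 = b.0 | 0 | (0 | 0) ⊢ --b--▸ t20
  t16 = 0 | (0 | 0) ⊢ (no moves)
  t17 = 0 | a.0 | (0 | 0) ⊢ --a--▸ t20
  t18 = 0 | 0 | a.(0 | 0) ⊢ --a--▸ t20
  t19 = 0 | 0 ⊢ (no moves)
  t20 = 0 | 0 | (0 | 0) ⊢ (no moves)
Coarsest stable partition (strong bisimilarity classes):
  B0 = {s0, t0}
  B1 = {s2, t2}
  B2 = {s3, s9, t3, t9}
  B3 = {s13, s15, t13, t15}
  B4 = {s16, s19, s20, s4, t16, t19, t20, t4}
  B5 = {s10, s14, s17, s18, t10, t14, t17, t18}
  B6 = {s11, s12, s6, t11, t12, t6}
  B7 = {s1, t1}
  B8 = {s8, t8}
  B9 = {s7, t7}
  B10 = {s5, t5}
s0 ∈ B0, t0 ∈ B0 → same block

YES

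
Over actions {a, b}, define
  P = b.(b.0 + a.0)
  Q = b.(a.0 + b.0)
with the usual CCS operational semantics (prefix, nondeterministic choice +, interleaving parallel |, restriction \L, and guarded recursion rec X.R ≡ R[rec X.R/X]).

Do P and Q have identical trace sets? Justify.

P's transition system — 3 states:
  p0 = b.(b.0 + a.0) has moves -b-> p1
  p1 = b.0 + a.0 has moves -a-> p2, -b-> p2
  p2 = 0 has moves stopped
Q's transition system — 3 states:
  q0 = b.(a.0 + b.0) has moves -b-> q1
  q1 = a.0 + b.0 has moves -a-> q2, -b-> q2
  q2 = 0 has moves stopped
Partition-refinement fixed point:
  B0 = {p0, q0}
  B1 = {p1, q1}
  B2 = {p2, q2}
p0 ∈ B0, q0 ∈ B0 → same block
Bisimilar ⇒ trace-equivalent.

YES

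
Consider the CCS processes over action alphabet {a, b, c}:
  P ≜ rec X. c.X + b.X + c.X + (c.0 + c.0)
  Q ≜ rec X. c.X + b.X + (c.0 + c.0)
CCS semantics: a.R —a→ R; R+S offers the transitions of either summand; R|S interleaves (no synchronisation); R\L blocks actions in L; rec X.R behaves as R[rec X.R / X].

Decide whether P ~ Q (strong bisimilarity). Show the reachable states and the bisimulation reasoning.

P's transition system — 2 states:
  u0 = rec X. c.X + b.X + c.X + (c.0 + c.0) has moves —b→ u0, —c→ u0, —c→ u1
  u1 = 0 has moves deadlocked
Q's transition system — 2 states:
  v0 = rec X. c.X + b.X + (c.0 + c.0) has moves —b→ v0, —c→ v0, —c→ v1
  v1 = 0 has moves deadlocked
Bisimilarity quotient blocks:
  B0 = {u0, v0}
  B1 = {u1, v1}
u0 ∈ B0, v0 ∈ B0 → same block

P ~ Q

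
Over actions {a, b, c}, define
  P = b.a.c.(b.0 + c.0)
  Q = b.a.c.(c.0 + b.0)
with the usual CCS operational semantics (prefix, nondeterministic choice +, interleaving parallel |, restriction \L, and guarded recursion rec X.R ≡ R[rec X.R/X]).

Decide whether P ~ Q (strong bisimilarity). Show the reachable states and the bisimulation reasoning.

LTS(P): 5 reachable states
  u0 = b.a.c.(b.0 + c.0) ⊢ ··b··> u1
  u1 = a.c.(b.0 + c.0) ⊢ ··a··> u2
  u2 = c.(b.0 + c.0) ⊢ ··c··> u3
  u3 = b.0 + c.0 ⊢ ··b··> u4, ··c··> u4
  u4 = 0 ⊢ ∅
LTS(Q): 5 reachable states
  v0 = b.a.c.(c.0 + b.0) ⊢ ··b··> v1
  v1 = a.c.(c.0 + b.0) ⊢ ··a··> v2
  v2 = c.(c.0 + b.0) ⊢ ··c··> v3
  v3 = c.0 + b.0 ⊢ ··b··> v4, ··c··> v4
  v4 = 0 ⊢ ∅
Partition-refinement fixed point:
  B0 = {u0, v0}
  B1 = {u1, v1}
  B2 = {u2, v2}
  B3 = {u3, v3}
  B4 = {u4, v4}
u0 ∈ B0, v0 ∈ B0 → same block

YES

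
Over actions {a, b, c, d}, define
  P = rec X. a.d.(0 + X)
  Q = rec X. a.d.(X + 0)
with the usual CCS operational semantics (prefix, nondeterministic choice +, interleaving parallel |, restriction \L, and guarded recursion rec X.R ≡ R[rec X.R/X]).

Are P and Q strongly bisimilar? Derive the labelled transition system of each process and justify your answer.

P ~ Q

Reachable graph of P (3 states):
  p0 = rec X. a.d.(0 + X) has moves -a-> p1
  p1 = d.(0 + (rec X. a.d.(0 + X))) has moves -d-> p2
  p2 = 0 + (rec X. a.d.(0 + X)) has moves -a-> p1
Reachable graph of Q (3 states):
  q0 = rec X. a.d.(X + 0) has moves -a-> q1
  q1 = d.((rec X. a.d.(X + 0)) + 0) has moves -d-> q2
  q2 = (rec X. a.d.(X + 0)) + 0 has moves -a-> q1
Bisimilarity quotient blocks:
  B0 = {p0, p2, q0, q2}
  B1 = {p1, q1}
p0 ∈ B0, q0 ∈ B0 → same block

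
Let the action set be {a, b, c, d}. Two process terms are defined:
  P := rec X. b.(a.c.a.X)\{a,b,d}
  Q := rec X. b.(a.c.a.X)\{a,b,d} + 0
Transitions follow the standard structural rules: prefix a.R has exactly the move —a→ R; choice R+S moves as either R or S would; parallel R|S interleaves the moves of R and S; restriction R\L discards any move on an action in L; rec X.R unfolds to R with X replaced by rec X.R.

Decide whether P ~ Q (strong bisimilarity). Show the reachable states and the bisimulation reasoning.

YES

Reachable graph of P (2 states):
  s0 = rec X. b.(a.c.a.X)\{a,b,d} ⊢ —b→ s1
  s1 = (a.c.a.(rec X. b.(a.c.a.X)\{a,b,d}))\{a,b,d} ⊢ stopped
Reachable graph of Q (2 states):
  t0 = rec X. b.(a.c.a.X)\{a,b,d} + 0 ⊢ —b→ t1
  t1 = (a.c.a.(rec X. b.(a.c.a.X)\{a,b,d} + 0))\{a,b,d} ⊢ stopped
Coarsest stable partition (strong bisimilarity classes):
  B0 = {s0, t0}
  B1 = {s1, t1}
s0 ∈ B0, t0 ∈ B0 → same block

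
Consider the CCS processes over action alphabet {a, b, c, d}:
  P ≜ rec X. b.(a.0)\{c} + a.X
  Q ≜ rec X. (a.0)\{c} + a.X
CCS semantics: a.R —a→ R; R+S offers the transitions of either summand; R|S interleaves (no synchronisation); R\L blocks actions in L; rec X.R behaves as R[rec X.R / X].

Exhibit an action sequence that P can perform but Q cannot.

LTS(P): 3 reachable states
  u0 = rec X. b.(a.0)\{c} + a.X | ··a··> u0, ··b··> u1
  u1 = (a.0)\{c} | ··a··> u2
  u2 = 0\{c} | ·
LTS(Q): 2 reachable states
  v0 = rec X. (a.0)\{c} + a.X | ··a··> v0, ··a··> v1
  v1 = 0\{c} | ·
Executing b from P (initial set {u0}):
  step 1 (b): {u1}
  ✓ P
Executing b from Q (initial set {v0}):
  step 1 (b): ∅  — Q cannot continue

b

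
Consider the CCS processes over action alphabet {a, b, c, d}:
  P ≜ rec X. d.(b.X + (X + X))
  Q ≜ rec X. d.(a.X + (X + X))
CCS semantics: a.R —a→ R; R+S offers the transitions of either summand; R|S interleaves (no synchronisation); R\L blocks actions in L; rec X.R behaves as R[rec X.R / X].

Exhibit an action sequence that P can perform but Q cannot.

Reachable graph of P (2 states):
  p0 = rec X. d.(b.X + (X + X)) :: —d→ p1
  p1 = b.(rec X. d.(b.X + (X + X))) + ((rec X. d.(b.X + (X + X))) + (rec X. d.(b.X + (X + X)))) :: —b→ p0, —d→ p1
Reachable graph of Q (2 states):
  q0 = rec X. d.(a.X + (X + X)) :: —d→ q1
  q1 = a.(rec X. d.(a.X + (X + X))) + ((rec X. d.(a.X + (X + X))) + (rec X. d.(a.X + (X + X)))) :: —a→ q0, —d→ q1
Executing db from P (initial set {p0}):
  step 1 (d): {p1}
  step 2 (b): {p0}
  ✓ P
Executing db from Q (initial set {q0}):
  step 1 (d): {q1}
  step 2 (b): ∅  — Q cannot continue

db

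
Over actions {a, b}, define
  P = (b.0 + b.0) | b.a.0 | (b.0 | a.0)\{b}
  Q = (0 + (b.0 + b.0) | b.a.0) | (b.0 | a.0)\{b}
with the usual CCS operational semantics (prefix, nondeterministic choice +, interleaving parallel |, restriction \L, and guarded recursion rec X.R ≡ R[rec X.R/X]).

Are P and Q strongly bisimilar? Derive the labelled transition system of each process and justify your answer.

YES

LTS(P): 12 reachable states
  u0 = (b.0 + b.0) | b.a.0 | (b.0 | a.0)\{b} → ··a··> u1, ··b··> u2, ··b··> u3
  u1 = (b.0 + b.0) | b.a.0 | (b.0 | 0)\{b} → ··b··> u4, ··b··> u5
  u2 = (b.0 + b.0) | a.0 | (b.0 | a.0)\{b} → ··a··> u4, ··a··> u6, ··b··> u7
  u3 = 0 | b.a.0 | (b.0 | a.0)\{b} → ··a··> u5, ··b··> u7
  u4 = (b.0 + b.0) | a.0 | (b.0 | 0)\{b} → ··a··> u8, ··b··> u9
  u5 = 0 | b.a.0 | (b.0 | 0)\{b} → ··b··> u9
  u6 = (b.0 + b.0) | 0 | (b.0 | a.0)\{b} → ··a··> u8, ··b··> u10
  u7 = 0 | a.0 | (b.0 | a.0)\{b} → ··a··> u10, ··a··> u9
  u8 = (b.0 + b.0) | 0 | (b.0 | 0)\{b} → ··b··> u11
  u9 = 0 | a.0 | (b.0 | 0)\{b} → ··a··> u11
  u10 = 0 | 0 | (b.0 | a.0)\{b} → ··a··> u11
  u11 = 0 | 0 | (b.0 | 0)\{b} → ·
LTS(Q): 12 reachable states
  v0 = (0 + (b.0 + b.0) | b.a.0) | (b.0 | a.0)\{b} → ··a··> v1, ··b··> v2, ··b··> v3
  v1 = (0 + (b.0 + b.0) | b.a.0) | (b.0 | 0)\{b} → ··b··> v4, ··b··> v5
  v2 = (b.0 + b.0) | a.0 | (b.0 | a.0)\{b} → ··a··> v4, ··a··> v6, ··b··> v7
  v3 = 0 | b.a.0 | (b.0 | a.0)\{b} → ··a··> v5, ··b··> v7
  v4 = (b.0 + b.0) | a.0 | (b.0 | 0)\{b} → ··a··> v8, ··b··> v9
  v5 = 0 | b.a.0 | (b.0 | 0)\{b} → ··b··> v9
  v6 = (b.0 + b.0) | 0 | (b.0 | a.0)\{b} → ··a··> v8, ··b··> v10
  v7 = 0 | a.0 | (b.0 | a.0)\{b} → ··a··> v10, ··a··> v9
  v8 = (b.0 + b.0) | 0 | (b.0 | 0)\{b} → ··b··> v11
  v9 = 0 | a.0 | (b.0 | 0)\{b} → ··a··> v11
  v10 = 0 | 0 | (b.0 | a.0)\{b} → ··a··> v11
  v11 = 0 | 0 | (b.0 | 0)\{b} → ·
Partition-refinement fixed point:
  B0 = {u0, v0}
  B1 = {u2, v2}
  B2 = {u7, v7}
  B3 = {u10, u9, v10, v9}
  B4 = {u11, v11}
  B5 = {u4, u6, v4, v6}
  B6 = {u8, v8}
  B7 = {u1, v1}
  B8 = {u5, v5}
  B9 = {u3, v3}
u0 ∈ B0, v0 ∈ B0 → same block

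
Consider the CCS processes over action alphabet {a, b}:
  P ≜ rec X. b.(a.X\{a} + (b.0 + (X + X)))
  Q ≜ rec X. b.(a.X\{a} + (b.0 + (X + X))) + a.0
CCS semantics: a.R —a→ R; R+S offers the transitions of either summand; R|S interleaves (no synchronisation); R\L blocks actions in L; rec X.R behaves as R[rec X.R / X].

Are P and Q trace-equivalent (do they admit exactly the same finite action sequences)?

LTS(P): 6 reachable states
  p0 = rec X. b.(a.X\{a} + (b.0 + (X + X))) ⊢ --b--▸ p1
  p1 = a.(rec X. b.(a.X\{a} + (b.0 + (X + X))))\{a} + (b.0 + ((rec X. b.(a.X\{a} + (b.0 + (X + X)))) + (rec X. b.(a.X\{a} + (b.0 + (X + X)))))) ⊢ --a--▸ p2, --b--▸ p1, --b--▸ p3
  p2 = (rec X. b.(a.X\{a} + (b.0 + (X + X))))\{a} ⊢ --b--▸ p4
  p3 = 0 ⊢ deadlocked
  p4 = (a.(rec X. b.(a.X\{a} + (b.0 + (X + X))))\{a} + (b.0 + ((rec X. b.(a.X\{a} + (b.0 + (X + X)))) + (rec X. b.(a.X\{a} + (b.0 + (X + X)))))))\{a} ⊢ --b--▸ p4, --b--▸ p5
  p5 = 0\{a} ⊢ deadlocked
LTS(Q): 6 reachable states
  q0 = rec X. b.(a.X\{a} + (b.0 + (X + X))) + a.0 ⊢ --a--▸ q1, --b--▸ q2
  q1 = 0 ⊢ deadlocked
  q2 = a.(rec X. b.(a.X\{a} + (b.0 + (X + X))) + a.0)\{a} + (b.0 + ((rec X. b.(a.X\{a} + (b.0 + (X + X))) + a.0) + (rec X. b.(a.X\{a} + (b.0 + (X + X))) + a.0))) ⊢ --a--▸ q1, --a--▸ q3, --b--▸ q1, --b--▸ q2
  q3 = (rec X. b.(a.X\{a} + (b.0 + (X + X))) + a.0)\{a} ⊢ --b--▸ q4
  q4 = (a.(rec X. b.(a.X\{a} + (b.0 + (X + X))) + a.0)\{a} + (b.0 + ((rec X. b.(a.X\{a} + (b.0 + (X + X))) + a.0) + (rec X. b.(a.X\{a} + (b.0 + (X + X))) + a.0))))\{a} ⊢ --b--▸ q4, --b--▸ q5
  q5 = 0\{a} ⊢ deadlocked
Run σ = ⟨a⟩ on Q: start {q0}
  after a @ step 1: {q1}
  — Q admits the full trace.
Run σ = ⟨a⟩ on P: start {p0}
  after a @ step 1: ∅ (P stuck)

trace-distinct — witness ⟨a⟩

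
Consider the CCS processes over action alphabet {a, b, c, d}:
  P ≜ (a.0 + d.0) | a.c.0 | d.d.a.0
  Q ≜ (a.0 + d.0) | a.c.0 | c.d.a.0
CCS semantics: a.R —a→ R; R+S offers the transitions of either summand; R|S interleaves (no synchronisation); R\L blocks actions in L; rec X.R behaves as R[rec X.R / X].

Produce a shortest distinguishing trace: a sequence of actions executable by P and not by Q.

dd

P's transition system — 24 states:
  u0 = (a.0 + d.0) | a.c.0 | d.d.a.0 | =a=> u1, =a=> u2, =d=> u2, =d=> u3
  u1 = (a.0 + d.0) | c.0 | d.d.a.0 | =a=> u4, =c=> u5, =d=> u4, =d=> u6
  u2 = 0 | a.c.0 | d.d.a.0 | =a=> u4, =d=> u7
  u3 = (a.0 + d.0) | a.c.0 | d.a.0 | =a=> u6, =a=> u7, =d=> u7, =d=> u8
  u4 = 0 | c.0 | d.d.a.0 | =c=> u9, =d=> u10
  u5 = (a.0 + d.0) | 0 | d.d.a.0 | =a=> u9, =d=> u11, =d=> u9
  u6 = (a.0 + d.0) | c.0 | d.a.0 | =a=> u10, =c=> u11, =d=> u10, =d=> u12
  u7 = 0 | a.c.0 | d.a.0 | =a=> u10, =d=> u13
  u8 = (a.0 + d.0) | a.c.0 | a.0 | =a=> u12, =a=> u13, =a=> u14, =d=> u13
  u9 = 0 | 0 | d.d.a.0 | =d=> u15
  u10 = 0 | c.0 | d.a.0 | =c=> u15, =d=> u16
  u11 = (a.0 + d.0) | 0 | d.a.0 | =a=> u15, =d=> u15, =d=> u17
  u12 = (a.0 + d.0) | c.0 | a.0 | =a=> u16, =a=> u18, =c=> u17, =d=> u16
  u13 = 0 | a.c.0 | a.0 | =a=> u16, =a=> u19
  u14 = (a.0 + d.0) | a.c.0 | 0 | =a=> u18, =a=> u19, =d=> u19
  u15 = 0 | 0 | d.a.0 | =d=> u20
  u16 = 0 | c.0 | a.0 | =a=> u21, =c=> u20
  u17 = (a.0 + d.0) | 0 | a.0 | =a=> u20, =a=> u22, =d=> u20
  u18 = (a.0 + d.0) | c.0 | 0 | =a=> u21, =c=> u22, =d=> u21
  u19 = 0 | a.c.0 | 0 | =a=> u21
  u20 = 0 | 0 | a.0 | =a=> u23
  u21 = 0 | c.0 | 0 | =c=> u23
  u22 = (a.0 + d.0) | 0 | 0 | =a=> u23, =d=> u23
  u23 = 0 | 0 | 0 | (no moves)
Q's transition system — 24 states:
  v0 = (a.0 + d.0) | a.c.0 | c.d.a.0 | =a=> v1, =a=> v2, =c=> v3, =d=> v2
  v1 = (a.0 + d.0) | c.0 | c.d.a.0 | =a=> v4, =c=> v5, =c=> v6, =d=> v4
  v2 = 0 | a.c.0 | c.d.a.0 | =a=> v4, =c=> v7
  v3 = (a.0 + d.0) | a.c.0 | d.a.0 | =a=> v6, =a=> v7, =d=> v7, =d=> v8
  v4 = 0 | c.0 | c.d.a.0 | =c=> v10, =c=> v9
  v5 = (a.0 + d.0) | 0 | c.d.a.0 | =a=> v9, =c=> v11, =d=> v9
  v6 = (a.0 + d.0) | c.0 | d.a.0 | =a=> v10, =c=> v11, =d=> v10, =d=> v12
  v7 = 0 | a.c.0 | d.a.0 | =a=> v10, =d=> v13
  v8 = (a.0 + d.0) | a.c.0 | a.0 | =a=> v12, =a=> v13, =a=> v14, =d=> v13
  v9 = 0 | 0 | c.d.a.0 | =c=> v15
  v10 = 0 | c.0 | d.a.0 | =c=> v15, =d=> v16
  v11 = (a.0 + d.0) | 0 | d.a.0 | =a=> v15, =d=> v15, =d=> v17
  v12 = (a.0 + d.0) | c.0 | a.0 | =a=> v16, =a=> v18, =c=> v17, =d=> v16
  v13 = 0 | a.c.0 | a.0 | =a=> v16, =a=> v19
  v14 = (a.0 + d.0) | a.c.0 | 0 | =a=> v18, =a=> v19, =d=> v19
  v15 = 0 | 0 | d.a.0 | =d=> v20
  v16 = 0 | c.0 | a.0 | =a=> v21, =c=> v20
  v17 = (a.0 + d.0) | 0 | a.0 | =a=> v20, =a=> v22, =d=> v20
  v18 = (a.0 + d.0) | c.0 | 0 | =a=> v21, =c=> v22, =d=> v21
  v19 = 0 | a.c.0 | 0 | =a=> v21
  v20 = 0 | 0 | a.0 | =a=> v23
  v21 = 0 | c.0 | 0 | =c=> v23
  v22 = (a.0 + d.0) | 0 | 0 | =a=> v23, =d=> v23
  v23 = 0 | 0 | 0 | (no moves)
Trace ⟨dd⟩ through P, begin at {u0}:
  [1] d ⇒ {u2, u3}
  [2] d ⇒ {u7, u8}
  P completes σ.
Trace ⟨dd⟩ through Q, begin at {v0}:
  [1] d ⇒ {v2}
  [2] d ⇒ no successor for Q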